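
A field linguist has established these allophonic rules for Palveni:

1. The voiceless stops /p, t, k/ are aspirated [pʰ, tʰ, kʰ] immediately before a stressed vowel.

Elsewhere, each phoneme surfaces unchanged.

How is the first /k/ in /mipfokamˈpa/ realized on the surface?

[k]

/k/ (between /o/ and /a/) is in the target of rule 1 but the environment (immediately before a stressed vowel) is not met → [k].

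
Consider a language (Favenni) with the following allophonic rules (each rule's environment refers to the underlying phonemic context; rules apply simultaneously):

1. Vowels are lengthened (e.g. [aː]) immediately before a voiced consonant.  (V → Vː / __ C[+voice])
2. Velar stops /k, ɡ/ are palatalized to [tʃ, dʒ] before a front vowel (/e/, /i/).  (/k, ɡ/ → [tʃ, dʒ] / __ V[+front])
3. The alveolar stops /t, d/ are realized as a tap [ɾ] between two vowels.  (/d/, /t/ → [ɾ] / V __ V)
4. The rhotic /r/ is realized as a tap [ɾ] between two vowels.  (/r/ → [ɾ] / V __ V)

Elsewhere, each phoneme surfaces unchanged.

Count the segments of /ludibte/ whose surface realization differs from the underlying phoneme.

3

Segments that undergo a rule: /u/ → [uː] (rule 1); /d/ → [ɾ] (rule 3); /i/ → [iː] (rule 1).
All other segments surface unchanged.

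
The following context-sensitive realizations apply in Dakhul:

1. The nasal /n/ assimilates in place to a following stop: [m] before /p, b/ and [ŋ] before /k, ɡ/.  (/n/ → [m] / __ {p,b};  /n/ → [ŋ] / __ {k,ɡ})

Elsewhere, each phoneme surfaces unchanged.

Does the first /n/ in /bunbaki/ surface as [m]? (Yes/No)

Yes

/n/ meets the environment for rule 1 (before a labial or velar stop) → [m].
The actual realization is [m], which matches [m].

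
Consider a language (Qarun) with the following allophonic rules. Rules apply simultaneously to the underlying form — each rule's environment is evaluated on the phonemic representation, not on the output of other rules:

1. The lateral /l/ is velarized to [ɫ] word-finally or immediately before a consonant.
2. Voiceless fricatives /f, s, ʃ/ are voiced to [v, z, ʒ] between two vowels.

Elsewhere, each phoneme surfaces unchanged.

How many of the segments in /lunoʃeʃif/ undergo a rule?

Segments that undergo a rule: /ʃ/ → [ʒ] (rule 2); /ʃ/ → [ʒ] (rule 2).
All other segments surface unchanged.

2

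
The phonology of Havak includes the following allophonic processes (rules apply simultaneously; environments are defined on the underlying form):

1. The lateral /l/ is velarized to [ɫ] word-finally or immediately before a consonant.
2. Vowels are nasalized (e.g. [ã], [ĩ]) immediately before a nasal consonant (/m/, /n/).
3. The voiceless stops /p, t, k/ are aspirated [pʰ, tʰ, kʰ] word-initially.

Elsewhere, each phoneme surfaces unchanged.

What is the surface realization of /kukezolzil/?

Rule 3 applies to /k/ (word-initial: word-initially) → [kʰ].
/u/ (between /k/ and /k/): rule 2 targets it, but not before a nasal consonant → unchanged [u].
/k/ (between /u/ and /e/) is in the target of rule 3 but the environment (word-initially) is not met → [k].
/e/ (between /k/ and /z/) fails the environment for rule 2, so it stays [e].
/o/ (between /z/ and /l/) is in the target of rule 2 but the environment (before a nasal consonant) is not met → [o].
/l/ meets the environment for rule 1 (word-finally or immediately before a consonant) → [ɫ].
/i/ — between /z/ and /l/; rule 2 does not apply here → [i].
/l/ (word-final) occurs word-finally or immediately before a consonant → [ɫ] by rule 1.

[kʰukezoɫziɫ]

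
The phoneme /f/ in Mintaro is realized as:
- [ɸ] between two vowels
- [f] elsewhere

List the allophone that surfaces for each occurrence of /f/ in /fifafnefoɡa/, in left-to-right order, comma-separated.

[f], [ɸ], [f], [ɸ]

Occurrence 1 (position 1): no conditioning environment matches → elsewhere allophone [f].
Occurrence 2 (position 3): between two vowels → [ɸ].
Occurrence 3 (position 5): no conditioning environment matches → elsewhere allophone [f].
Occurrence 4 (position 8): between two vowels → [ɸ].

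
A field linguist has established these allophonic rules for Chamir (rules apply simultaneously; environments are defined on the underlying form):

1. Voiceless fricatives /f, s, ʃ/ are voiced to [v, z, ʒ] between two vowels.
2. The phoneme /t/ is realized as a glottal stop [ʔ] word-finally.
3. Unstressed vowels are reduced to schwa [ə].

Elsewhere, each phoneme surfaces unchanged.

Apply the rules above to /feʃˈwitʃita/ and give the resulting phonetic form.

[fəʃˈwitʃətə]

/f/ — word-initial; rule 1 does not apply here → [f].
Rule 3 applies to /e/ (between /f/ and /ʃ/: in an unstressed syllable) → [ə].
/ʃ/ (between /e/ and /w/) is in the target of rule 1 but the environment (between two vowels) is not met → [ʃ].
/w/ (between /ʃ/ and /i/): no rule targets it → [w].
/i/ — between /w/ and /t/; rule 3 does not apply here → [i].
/t/ — between /i/ and /ʃ/; rule 2 does not apply here → [t].
/ʃ/ — between /t/ and /i/; rule 1 does not apply here → [ʃ].
Rule 3 applies to /i/ (between /ʃ/ and /t/: in an unstressed syllable) → [ə].
/t/ (between /i/ and /a/) is in the target of rule 2 but the environment (word-finally) is not met → [t].
/a/ (word-final): in an unstressed syllable, so rule 3 applies → [ə].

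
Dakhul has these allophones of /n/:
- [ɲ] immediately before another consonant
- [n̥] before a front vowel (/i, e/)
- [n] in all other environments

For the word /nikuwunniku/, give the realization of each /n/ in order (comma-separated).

Occurrence 1 (position 1): before a front vowel (/i, e/) → [n̥].
Occurrence 2 (position 7): immediately before another consonant → [ɲ].
Occurrence 3 (position 8): before a front vowel (/i, e/) → [n̥].

[n̥], [ɲ], [n̥]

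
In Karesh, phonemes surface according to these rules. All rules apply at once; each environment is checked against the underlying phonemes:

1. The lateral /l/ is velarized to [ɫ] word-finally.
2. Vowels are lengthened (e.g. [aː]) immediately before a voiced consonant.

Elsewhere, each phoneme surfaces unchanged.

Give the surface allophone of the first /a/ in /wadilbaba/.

Rule 2 applies to /a/ (between /w/ and /d/: before a voiced consonant) → [aː].

[aː]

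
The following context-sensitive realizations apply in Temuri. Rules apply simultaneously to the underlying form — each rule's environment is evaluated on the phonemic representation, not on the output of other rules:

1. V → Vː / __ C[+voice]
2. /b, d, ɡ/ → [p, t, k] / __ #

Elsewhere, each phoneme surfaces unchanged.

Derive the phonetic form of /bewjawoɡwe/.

/b/ (word-initial) fails the environment for rule 2, so it stays [b].
/e/ (between /b/ and /w/) occurs before a voiced consonant → [eː] by rule 1.
/w/ (between /e/ and /j/): no rule targets it → [w].
/j/ (between /w/ and /a/) is unaffected → [j].
/a/ (between /j/ and /w/) occurs before a voiced consonant → [aː] by rule 1.
/w/ — not in any rule's target class → [w].
/o/ — between /w/ and /ɡ/, before a voiced consonant — surfaces as [oː] (rule 1).
/ɡ/ (between /o/ and /w/) fails the environment for rule 2, so it stays [ɡ].
/w/ (between /ɡ/ and /e/): no rule targets it → [w].
/e/ — word-final; rule 1 does not apply here → [e].

[beːwjaːwoːɡwe]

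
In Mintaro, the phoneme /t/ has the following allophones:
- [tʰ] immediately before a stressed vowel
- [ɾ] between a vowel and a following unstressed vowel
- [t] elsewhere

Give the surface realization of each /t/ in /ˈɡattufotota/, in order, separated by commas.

Occurrence 1 (position 3): no conditioning environment matches → elsewhere allophone [t].
Occurrence 2 (position 4): no conditioning environment matches → elsewhere allophone [t].
Occurrence 3 (position 8): between a vowel and an unstressed vowel → [ɾ].
Occurrence 4 (position 10): between a vowel and an unstressed vowel → [ɾ].

[t], [t], [ɾ], [ɾ]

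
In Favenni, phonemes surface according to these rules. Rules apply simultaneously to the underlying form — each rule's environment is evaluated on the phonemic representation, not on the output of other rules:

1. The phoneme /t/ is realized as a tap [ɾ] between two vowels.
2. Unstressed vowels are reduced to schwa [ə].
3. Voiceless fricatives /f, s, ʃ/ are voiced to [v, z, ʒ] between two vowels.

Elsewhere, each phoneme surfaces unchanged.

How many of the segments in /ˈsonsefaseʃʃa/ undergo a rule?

6

Segments that undergo a rule: /e/ → [ə] (rule 2); /f/ → [v] (rule 3); /a/ → [ə] (rule 2); /s/ → [z] (rule 3); /e/ → [ə] (rule 2); /a/ → [ə] (rule 2).
All other segments surface unchanged.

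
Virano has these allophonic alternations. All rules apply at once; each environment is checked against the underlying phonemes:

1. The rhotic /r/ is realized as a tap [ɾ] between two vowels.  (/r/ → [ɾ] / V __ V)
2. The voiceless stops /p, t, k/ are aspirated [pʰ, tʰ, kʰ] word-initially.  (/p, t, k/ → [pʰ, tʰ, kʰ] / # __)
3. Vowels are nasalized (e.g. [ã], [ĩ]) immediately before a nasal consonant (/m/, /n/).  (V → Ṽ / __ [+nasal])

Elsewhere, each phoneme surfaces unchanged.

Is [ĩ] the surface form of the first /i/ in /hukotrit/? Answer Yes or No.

No

/i/ — between /r/ and /t/; rule 3 does not apply here → [i].
The actual realization is [i], not [ĩ].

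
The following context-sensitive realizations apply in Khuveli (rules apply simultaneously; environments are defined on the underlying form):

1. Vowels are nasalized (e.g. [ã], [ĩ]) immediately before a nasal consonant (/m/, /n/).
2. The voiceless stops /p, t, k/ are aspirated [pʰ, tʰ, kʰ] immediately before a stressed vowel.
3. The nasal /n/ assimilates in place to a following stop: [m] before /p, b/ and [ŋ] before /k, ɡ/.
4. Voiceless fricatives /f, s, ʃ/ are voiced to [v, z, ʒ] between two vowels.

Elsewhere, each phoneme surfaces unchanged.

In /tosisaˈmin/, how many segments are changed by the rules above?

4

Segments that undergo a rule: /s/ → [z] (rule 4); /s/ → [z] (rule 4); /a/ → [ã] (rule 1); /i/ → [ĩ] (rule 1).
All other segments surface unchanged.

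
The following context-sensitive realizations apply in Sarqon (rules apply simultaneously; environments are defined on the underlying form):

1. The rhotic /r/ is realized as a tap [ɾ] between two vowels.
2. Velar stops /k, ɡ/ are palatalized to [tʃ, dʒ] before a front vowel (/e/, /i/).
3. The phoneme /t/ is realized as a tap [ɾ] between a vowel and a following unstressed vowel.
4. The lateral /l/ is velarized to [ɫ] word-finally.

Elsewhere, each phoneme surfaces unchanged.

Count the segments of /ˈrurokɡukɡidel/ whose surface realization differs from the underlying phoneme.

3

Segments that undergo a rule: /r/ → [ɾ] (rule 1); /ɡ/ → [dʒ] (rule 2); /l/ → [ɫ] (rule 4).
All other segments surface unchanged.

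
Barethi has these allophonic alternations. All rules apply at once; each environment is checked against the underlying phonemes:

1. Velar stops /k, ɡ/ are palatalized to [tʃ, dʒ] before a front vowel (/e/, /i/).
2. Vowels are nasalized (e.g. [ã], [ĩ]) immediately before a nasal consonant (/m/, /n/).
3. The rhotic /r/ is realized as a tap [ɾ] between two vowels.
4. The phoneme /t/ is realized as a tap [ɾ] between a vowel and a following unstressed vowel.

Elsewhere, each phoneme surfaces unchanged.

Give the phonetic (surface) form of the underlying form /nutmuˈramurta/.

[nutmuˈɾãmurta]

/n/ stays [n].
/u/ (between /n/ and /t/): rule 2 targets it, but not before a nasal consonant → unchanged [u].
/t/ (between /u/ and /m/) is in the target of rule 4 but the environment (between a vowel and a following unstressed vowel) is not met → [t].
/m/ stays [m].
/u/ (between /m/ and /r/) is in the target of rule 2 but the environment (before a nasal consonant) is not met → [u].
/r/ (between /u/ and /a/): between two vowels, so rule 3 applies → [ɾ].
/a/ — between /r/ and /m/, before a nasal consonant — surfaces as [ã] (rule 2).
/m/ (between /a/ and /u/): no rule targets it → [m].
/u/ (between /m/ and /r/) fails the environment for rule 2, so it stays [u].
/r/ (between /u/ and /t/): rule 3 targets it, but not between two vowels → unchanged [r].
/t/ (between /r/ and /a/) fails the environment for rule 4, so it stays [t].
/a/ (word-final) is in the target of rule 2 but the environment (before a nasal consonant) is not met → [a].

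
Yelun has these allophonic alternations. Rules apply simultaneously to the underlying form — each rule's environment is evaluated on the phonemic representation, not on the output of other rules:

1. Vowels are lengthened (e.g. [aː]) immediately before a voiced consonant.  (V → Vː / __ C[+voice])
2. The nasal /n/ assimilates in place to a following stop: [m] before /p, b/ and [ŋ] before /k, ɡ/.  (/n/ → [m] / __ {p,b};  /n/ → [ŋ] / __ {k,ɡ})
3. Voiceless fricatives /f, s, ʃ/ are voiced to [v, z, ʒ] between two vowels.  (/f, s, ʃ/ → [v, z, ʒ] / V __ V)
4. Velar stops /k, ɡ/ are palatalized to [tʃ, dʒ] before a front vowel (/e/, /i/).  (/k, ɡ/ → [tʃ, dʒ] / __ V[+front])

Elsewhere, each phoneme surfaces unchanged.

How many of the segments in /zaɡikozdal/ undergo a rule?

Segments that undergo a rule: /a/ → [aː] (rule 1); /ɡ/ → [dʒ] (rule 4); /o/ → [oː] (rule 1); /a/ → [aː] (rule 1).
All other segments surface unchanged.

4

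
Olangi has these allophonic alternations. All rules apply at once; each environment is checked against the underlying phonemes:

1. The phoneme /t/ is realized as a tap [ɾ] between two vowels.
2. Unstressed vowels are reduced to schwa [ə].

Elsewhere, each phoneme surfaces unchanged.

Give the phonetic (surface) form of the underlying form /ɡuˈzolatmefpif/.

[ɡəˈzolətməfpəf]

/u/ meets the environment for rule 2 (in an unstressed syllable) → [ə].
/o/ (between /z/ and /l/) is in the target of rule 2 but the environment (in an unstressed syllable) is not met → [o].
/a/ meets the environment for rule 2 (in an unstressed syllable) → [ə].
/t/ (between /a/ and /m/) is in the target of rule 1 but the environment (between two vowels) is not met → [t].
/e/ (between /m/ and /f/) occurs in an unstressed syllable → [ə] by rule 2.
/i/ — between /p/ and /f/, in an unstressed syllable — surfaces as [ə] (rule 2).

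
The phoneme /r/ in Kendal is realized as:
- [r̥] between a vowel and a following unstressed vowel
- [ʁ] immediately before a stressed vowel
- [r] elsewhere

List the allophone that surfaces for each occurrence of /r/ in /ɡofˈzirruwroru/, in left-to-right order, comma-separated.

[r], [r], [r], [r̥]

Occurrence 1 (position 6): no conditioning environment matches → elsewhere allophone [r].
Occurrence 2 (position 7): no conditioning environment matches → elsewhere allophone [r].
Occurrence 3 (position 10): no conditioning environment matches → elsewhere allophone [r].
Occurrence 4 (position 12): between a vowel and a following unstressed vowel → [r̥].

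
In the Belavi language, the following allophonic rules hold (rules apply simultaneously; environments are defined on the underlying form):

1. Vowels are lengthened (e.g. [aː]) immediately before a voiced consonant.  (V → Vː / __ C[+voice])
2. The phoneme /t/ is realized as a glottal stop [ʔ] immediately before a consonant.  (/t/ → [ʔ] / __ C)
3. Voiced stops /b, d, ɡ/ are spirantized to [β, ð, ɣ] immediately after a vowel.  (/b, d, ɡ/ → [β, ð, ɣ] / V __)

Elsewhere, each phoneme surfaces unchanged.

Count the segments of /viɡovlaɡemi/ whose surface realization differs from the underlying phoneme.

6

Segments that undergo a rule: /i/ → [iː] (rule 1); /ɡ/ → [ɣ] (rule 3); /o/ → [oː] (rule 1); /a/ → [aː] (rule 1); /ɡ/ → [ɣ] (rule 3); /e/ → [eː] (rule 1).
All other segments surface unchanged.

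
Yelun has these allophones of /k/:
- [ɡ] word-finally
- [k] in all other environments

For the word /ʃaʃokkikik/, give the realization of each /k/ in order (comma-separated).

Occurrence 1 (position 5): no conditioning environment matches → elsewhere allophone [k].
Occurrence 2 (position 6): no conditioning environment matches → elsewhere allophone [k].
Occurrence 3 (position 8): no conditioning environment matches → elsewhere allophone [k].
Occurrence 4 (position 10): word-finally → [ɡ].

[k], [k], [k], [ɡ]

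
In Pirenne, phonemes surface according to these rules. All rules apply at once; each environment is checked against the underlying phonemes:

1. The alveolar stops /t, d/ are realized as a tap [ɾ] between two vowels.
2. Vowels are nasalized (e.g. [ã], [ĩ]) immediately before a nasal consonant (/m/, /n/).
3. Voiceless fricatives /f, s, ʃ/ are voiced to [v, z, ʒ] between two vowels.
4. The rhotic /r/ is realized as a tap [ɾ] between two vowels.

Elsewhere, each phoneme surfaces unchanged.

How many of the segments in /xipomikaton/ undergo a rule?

Segments that undergo a rule: /o/ → [õ] (rule 2); /t/ → [ɾ] (rule 1); /o/ → [õ] (rule 2).
All other segments surface unchanged.

3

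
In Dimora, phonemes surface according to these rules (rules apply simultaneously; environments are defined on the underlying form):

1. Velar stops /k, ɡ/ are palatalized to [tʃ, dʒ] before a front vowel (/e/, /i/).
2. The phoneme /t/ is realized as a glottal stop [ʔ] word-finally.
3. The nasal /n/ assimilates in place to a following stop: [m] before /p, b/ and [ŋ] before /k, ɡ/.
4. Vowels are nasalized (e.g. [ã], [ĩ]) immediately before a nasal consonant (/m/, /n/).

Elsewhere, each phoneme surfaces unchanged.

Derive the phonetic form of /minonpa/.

[mĩnõmpa]

/m/ stays [m].
Rule 4 applies to /i/ (between /m/ and /n/: before a nasal consonant) → [ĩ].
/n/ (between /i/ and /o/) fails the environment for rule 3, so it stays [n].
Rule 4 applies to /o/ (between /n/ and /n/: before a nasal consonant) → [õ].
/n/ (between /o/ and /p/) occurs before a labial or velar stop → [m] by rule 3.
/p/ (between /n/ and /a/): no rule targets it → [p].
/a/ (word-final): rule 4 targets it, but not before a nasal consonant → unchanged [a].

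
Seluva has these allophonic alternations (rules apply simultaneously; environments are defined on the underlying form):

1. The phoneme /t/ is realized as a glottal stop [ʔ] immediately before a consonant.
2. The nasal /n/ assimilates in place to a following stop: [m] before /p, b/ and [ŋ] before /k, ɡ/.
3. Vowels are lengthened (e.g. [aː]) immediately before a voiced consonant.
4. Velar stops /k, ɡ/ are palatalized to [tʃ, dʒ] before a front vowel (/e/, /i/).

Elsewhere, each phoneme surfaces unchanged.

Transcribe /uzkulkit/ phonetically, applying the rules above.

/u/ (word-initial): before a voiced consonant, so rule 3 applies → [uː].
/k/ (between /z/ and /u/) is in the target of rule 4 but the environment (before a front vowel) is not met → [k].
Rule 3 applies to /u/ (between /k/ and /l/: before a voiced consonant) → [uː].
/k/ — between /l/ and /i/, before a front vowel — surfaces as [tʃ] (rule 4).
/i/ (between /k/ and /t/) fails the environment for rule 3, so it stays [i].
/t/ — word-final; rule 1 does not apply here → [t].

[uːzkuːltʃit]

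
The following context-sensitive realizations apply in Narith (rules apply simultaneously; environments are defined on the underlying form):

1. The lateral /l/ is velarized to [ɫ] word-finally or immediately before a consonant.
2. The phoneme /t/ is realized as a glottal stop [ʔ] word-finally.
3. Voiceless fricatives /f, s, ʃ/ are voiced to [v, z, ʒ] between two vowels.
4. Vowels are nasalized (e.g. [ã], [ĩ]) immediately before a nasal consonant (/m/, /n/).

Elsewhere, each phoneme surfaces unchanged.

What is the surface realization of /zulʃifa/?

/z/ (word-initial) is unaffected → [z].
/u/ (between /z/ and /l/) fails the environment for rule 4, so it stays [u].
/l/ (between /u/ and /ʃ/) occurs word-finally or immediately before a consonant → [ɫ] by rule 1.
/ʃ/ — between /l/ and /i/; rule 3 does not apply here → [ʃ].
/i/ (between /ʃ/ and /f/): rule 4 targets it, but not before a nasal consonant → unchanged [i].
/f/ (between /i/ and /a/) occurs between two vowels → [v] by rule 3.
/a/ (word-final) is in the target of rule 4 but the environment (before a nasal consonant) is not met → [a].

[zuɫʃiva]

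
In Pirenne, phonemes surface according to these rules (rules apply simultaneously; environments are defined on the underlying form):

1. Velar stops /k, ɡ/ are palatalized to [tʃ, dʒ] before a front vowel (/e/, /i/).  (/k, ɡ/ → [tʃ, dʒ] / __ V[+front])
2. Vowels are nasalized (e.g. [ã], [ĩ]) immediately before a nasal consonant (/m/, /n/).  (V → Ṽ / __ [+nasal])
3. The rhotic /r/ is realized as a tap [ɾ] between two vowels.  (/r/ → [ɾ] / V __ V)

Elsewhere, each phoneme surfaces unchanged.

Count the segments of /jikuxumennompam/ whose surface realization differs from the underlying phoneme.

Segments that undergo a rule: /u/ → [ũ] (rule 2); /e/ → [ẽ] (rule 2); /o/ → [õ] (rule 2); /a/ → [ã] (rule 2).
All other segments surface unchanged.

4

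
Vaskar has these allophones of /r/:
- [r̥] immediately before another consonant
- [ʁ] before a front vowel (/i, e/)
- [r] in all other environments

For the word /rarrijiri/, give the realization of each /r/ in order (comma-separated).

[r], [r̥], [ʁ], [ʁ]

Occurrence 1 (position 1): no conditioning environment matches → elsewhere allophone [r].
Occurrence 2 (position 3): immediately before another consonant → [r̥].
Occurrence 3 (position 4): before a front vowel (/i, e/) → [ʁ].
Occurrence 4 (position 8): before a front vowel (/i, e/) → [ʁ].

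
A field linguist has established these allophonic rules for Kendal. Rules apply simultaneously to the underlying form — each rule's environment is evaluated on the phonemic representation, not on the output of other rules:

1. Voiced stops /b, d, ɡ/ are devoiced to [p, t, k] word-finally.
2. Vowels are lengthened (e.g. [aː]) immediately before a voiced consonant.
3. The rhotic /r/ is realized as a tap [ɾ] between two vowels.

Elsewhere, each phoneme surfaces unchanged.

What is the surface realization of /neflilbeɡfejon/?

[nefliːlbeːɡfeːjoːn]

/e/ (between /n/ and /f/) is in the target of rule 2 but the environment (before a voiced consonant) is not met → [e].
/i/ (between /l/ and /l/) occurs before a voiced consonant → [iː] by rule 2.
/b/ (between /l/ and /e/): rule 1 targets it, but not word-finally → unchanged [b].
/e/ (between /b/ and /ɡ/) occurs before a voiced consonant → [eː] by rule 2.
/ɡ/ (between /e/ and /f/) is in the target of rule 1 but the environment (word-finally) is not met → [ɡ].
/e/ meets the environment for rule 2 (before a voiced consonant) → [eː].
/o/ — between /j/ and /n/, before a voiced consonant — surfaces as [oː] (rule 2).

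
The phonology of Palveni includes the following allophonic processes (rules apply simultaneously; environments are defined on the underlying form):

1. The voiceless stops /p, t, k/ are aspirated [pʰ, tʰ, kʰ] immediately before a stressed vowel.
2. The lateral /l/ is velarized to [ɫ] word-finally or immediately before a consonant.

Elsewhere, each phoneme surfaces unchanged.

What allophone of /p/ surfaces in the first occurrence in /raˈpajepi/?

/p/ (between /a/ and /a/): immediately before a stressed vowel, so rule 1 applies → [pʰ].

[pʰ]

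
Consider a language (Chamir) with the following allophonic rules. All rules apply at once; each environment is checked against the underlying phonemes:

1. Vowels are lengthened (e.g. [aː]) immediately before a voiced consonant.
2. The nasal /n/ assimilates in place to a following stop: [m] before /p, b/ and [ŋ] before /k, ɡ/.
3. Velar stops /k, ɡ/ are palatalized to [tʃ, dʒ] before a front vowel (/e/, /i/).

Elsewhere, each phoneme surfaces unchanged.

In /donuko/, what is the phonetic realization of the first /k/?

[k]

/k/ — between /u/ and /o/; rule 3 does not apply here → [k].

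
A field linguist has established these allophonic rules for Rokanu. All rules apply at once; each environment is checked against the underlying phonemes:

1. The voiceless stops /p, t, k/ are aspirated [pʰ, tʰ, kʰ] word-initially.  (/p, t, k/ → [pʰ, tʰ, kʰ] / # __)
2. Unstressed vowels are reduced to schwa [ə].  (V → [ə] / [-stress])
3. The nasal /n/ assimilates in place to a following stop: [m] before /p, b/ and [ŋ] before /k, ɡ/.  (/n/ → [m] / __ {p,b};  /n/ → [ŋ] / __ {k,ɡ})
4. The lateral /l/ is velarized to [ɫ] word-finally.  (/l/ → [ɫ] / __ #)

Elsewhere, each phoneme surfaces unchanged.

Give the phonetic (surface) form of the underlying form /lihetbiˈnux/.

/l/ (word-initial): rule 4 targets it, but not word-finally → unchanged [l].
/i/ — between /l/ and /h/, in an unstressed syllable — surfaces as [ə] (rule 2).
/h/ stays [h].
/e/ (between /h/ and /t/) occurs in an unstressed syllable → [ə] by rule 2.
/t/ (between /e/ and /b/) fails the environment for rule 1, so it stays [t].
/b/ (between /t/ and /i/) is unaffected → [b].
/i/ (between /b/ and /n/): in an unstressed syllable, so rule 2 applies → [ə].
/n/ (between /i/ and /u/) is in the target of rule 3 but the environment (before a labial or velar stop) is not met → [n].
/u/ — between /n/ and /x/; rule 2 does not apply here → [u].
/x/ (word-final): no rule targets it → [x].

[ləhətbəˈnux]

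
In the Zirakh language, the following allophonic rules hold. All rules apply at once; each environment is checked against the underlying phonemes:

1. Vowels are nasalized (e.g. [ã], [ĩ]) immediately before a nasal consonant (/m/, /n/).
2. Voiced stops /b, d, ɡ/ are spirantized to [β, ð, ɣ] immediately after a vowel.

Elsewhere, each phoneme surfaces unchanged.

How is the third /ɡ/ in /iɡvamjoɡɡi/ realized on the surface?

/ɡ/ (between /ɡ/ and /i/): rule 2 targets it, but not immediately after a vowel → unchanged [ɡ].

[ɡ]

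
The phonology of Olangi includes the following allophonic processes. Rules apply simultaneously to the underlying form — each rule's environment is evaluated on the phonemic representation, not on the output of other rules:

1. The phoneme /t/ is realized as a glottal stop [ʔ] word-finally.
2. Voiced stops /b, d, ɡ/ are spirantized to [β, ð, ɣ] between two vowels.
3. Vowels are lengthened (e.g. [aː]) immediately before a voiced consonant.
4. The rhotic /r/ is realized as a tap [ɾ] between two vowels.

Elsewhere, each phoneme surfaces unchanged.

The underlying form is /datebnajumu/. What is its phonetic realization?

/d/ (word-initial) fails the environment for rule 2, so it stays [d].
/a/ (between /d/ and /t/) is in the target of rule 3 but the environment (before a voiced consonant) is not met → [a].
/t/ (between /a/ and /e/): rule 1 targets it, but not word-finally → unchanged [t].
Rule 3 applies to /e/ (between /t/ and /b/: before a voiced consonant) → [eː].
/b/ (between /e/ and /n/) fails the environment for rule 2, so it stays [b].
/a/ — between /n/ and /j/, before a voiced consonant — surfaces as [aː] (rule 3).
/u/ (between /j/ and /m/): before a voiced consonant, so rule 3 applies → [uː].
/u/ (word-final): rule 3 targets it, but not before a voiced consonant → unchanged [u].

[dateːbnaːjuːmu]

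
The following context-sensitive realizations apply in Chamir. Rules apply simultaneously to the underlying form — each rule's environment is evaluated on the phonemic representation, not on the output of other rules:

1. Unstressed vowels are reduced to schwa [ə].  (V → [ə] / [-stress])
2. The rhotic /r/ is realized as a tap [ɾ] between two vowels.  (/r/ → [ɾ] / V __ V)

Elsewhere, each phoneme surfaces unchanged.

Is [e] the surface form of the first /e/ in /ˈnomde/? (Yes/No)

No

Rule 1 applies to /e/ (word-final: in an unstressed syllable) → [ə].
The actual realization is [ə], not [e].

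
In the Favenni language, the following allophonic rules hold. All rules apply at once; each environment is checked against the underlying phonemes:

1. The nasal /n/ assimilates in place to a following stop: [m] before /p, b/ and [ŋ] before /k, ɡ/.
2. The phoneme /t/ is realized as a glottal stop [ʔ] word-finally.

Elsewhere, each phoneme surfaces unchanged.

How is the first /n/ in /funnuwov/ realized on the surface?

[n]

/n/ (between /u/ and /n/) fails the environment for rule 1, so it stays [n].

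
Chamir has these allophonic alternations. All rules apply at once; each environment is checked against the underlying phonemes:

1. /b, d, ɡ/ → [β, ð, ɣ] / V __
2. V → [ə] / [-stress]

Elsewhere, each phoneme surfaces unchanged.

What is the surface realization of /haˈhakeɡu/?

/h/ (word-initial): no rule targets it → [h].
Rule 2 applies to /a/ (between /h/ and /h/: in an unstressed syllable) → [ə].
/h/ — not in any rule's target class → [h].
/a/ (between /h/ and /k/) fails the environment for rule 2, so it stays [a].
/k/ (between /a/ and /e/) is unaffected → [k].
/e/ — between /k/ and /ɡ/, in an unstressed syllable — surfaces as [ə] (rule 2).
Rule 1 applies to /ɡ/ (between /e/ and /u/: immediately after a vowel) → [ɣ].
/u/ (word-final) occurs in an unstressed syllable → [ə] by rule 2.

[həˈhakəɣə]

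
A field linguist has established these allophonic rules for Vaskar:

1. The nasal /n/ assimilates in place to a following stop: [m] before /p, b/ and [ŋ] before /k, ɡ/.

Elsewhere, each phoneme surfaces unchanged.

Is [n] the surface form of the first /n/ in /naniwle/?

Yes

/n/ (word-initial) fails the environment for rule 1, so it stays [n].
The actual realization is [n], which matches [n].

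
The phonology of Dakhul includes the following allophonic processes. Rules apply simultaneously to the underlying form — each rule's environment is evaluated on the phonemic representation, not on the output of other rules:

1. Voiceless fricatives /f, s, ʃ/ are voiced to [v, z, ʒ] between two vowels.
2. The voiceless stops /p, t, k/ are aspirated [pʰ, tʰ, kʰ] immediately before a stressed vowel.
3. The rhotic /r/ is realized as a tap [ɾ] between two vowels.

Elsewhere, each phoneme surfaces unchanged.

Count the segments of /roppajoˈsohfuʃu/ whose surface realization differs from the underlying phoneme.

Segments that undergo a rule: /s/ → [z] (rule 1); /ʃ/ → [ʒ] (rule 1).
All other segments surface unchanged.

2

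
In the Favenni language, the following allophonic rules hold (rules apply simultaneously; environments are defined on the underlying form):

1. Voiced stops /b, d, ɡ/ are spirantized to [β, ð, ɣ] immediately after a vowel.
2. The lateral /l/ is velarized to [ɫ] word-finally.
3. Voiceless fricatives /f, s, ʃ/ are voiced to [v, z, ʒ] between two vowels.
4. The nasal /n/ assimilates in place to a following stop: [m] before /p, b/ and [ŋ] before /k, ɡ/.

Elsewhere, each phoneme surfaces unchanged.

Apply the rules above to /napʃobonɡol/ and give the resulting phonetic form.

[napʃoβoŋɡoɫ]

/n/ (word-initial) fails the environment for rule 4, so it stays [n].
/a/ — not in any rule's target class → [a].
/p/ — not in any rule's target class → [p].
/ʃ/ (between /p/ and /o/): rule 3 targets it, but not between two vowels → unchanged [ʃ].
/o/ (between /ʃ/ and /b/): no rule targets it → [o].
/b/ — between /o/ and /o/, immediately after a vowel — surfaces as [β] (rule 1).
/o/ (between /b/ and /n/): no rule targets it → [o].
Rule 4 applies to /n/ (between /o/ and /ɡ/: before a labial or velar stop) → [ŋ].
/ɡ/ — between /n/ and /o/; rule 1 does not apply here → [ɡ].
/o/ (between /ɡ/ and /l/): no rule targets it → [o].
Rule 2 applies to /l/ (word-final: word-finally) → [ɫ].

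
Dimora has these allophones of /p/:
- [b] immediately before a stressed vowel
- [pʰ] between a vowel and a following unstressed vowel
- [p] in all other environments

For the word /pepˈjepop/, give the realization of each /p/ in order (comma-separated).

[p], [p], [pʰ], [p]

Occurrence 1 (position 1): no conditioning environment matches → elsewhere allophone [p].
Occurrence 2 (position 3): no conditioning environment matches → elsewhere allophone [p].
Occurrence 3 (position 6): between a vowel and a following unstressed vowel → [pʰ].
Occurrence 4 (position 8): no conditioning environment matches → elsewhere allophone [p].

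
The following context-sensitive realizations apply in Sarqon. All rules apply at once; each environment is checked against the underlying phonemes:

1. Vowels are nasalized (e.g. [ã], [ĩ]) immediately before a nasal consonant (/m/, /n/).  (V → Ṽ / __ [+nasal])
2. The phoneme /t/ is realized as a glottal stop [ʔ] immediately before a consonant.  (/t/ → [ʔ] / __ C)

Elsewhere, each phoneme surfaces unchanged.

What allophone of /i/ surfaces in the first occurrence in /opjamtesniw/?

[i]

/i/ (between /n/ and /w/) fails the environment for rule 1, so it stays [i].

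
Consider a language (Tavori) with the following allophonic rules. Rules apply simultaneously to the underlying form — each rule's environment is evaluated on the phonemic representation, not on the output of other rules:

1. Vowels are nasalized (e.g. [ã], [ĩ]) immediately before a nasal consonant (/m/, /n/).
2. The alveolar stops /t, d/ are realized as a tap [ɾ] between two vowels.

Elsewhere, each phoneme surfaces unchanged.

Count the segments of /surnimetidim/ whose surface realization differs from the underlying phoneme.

Segments that undergo a rule: /i/ → [ĩ] (rule 1); /t/ → [ɾ] (rule 2); /d/ → [ɾ] (rule 2); /i/ → [ĩ] (rule 1).
All other segments surface unchanged.

4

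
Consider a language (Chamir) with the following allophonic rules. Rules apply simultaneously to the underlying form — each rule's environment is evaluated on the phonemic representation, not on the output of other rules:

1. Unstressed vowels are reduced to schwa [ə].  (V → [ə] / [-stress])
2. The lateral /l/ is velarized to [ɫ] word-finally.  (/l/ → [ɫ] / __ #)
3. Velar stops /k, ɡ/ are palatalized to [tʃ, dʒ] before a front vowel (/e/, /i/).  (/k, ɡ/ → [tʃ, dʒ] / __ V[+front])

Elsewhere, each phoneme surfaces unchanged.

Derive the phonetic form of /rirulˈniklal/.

[rərəlˈnikləɫ]

/r/ (word-initial) is unaffected → [r].
/i/ (between /r/ and /r/): in an unstressed syllable, so rule 1 applies → [ə].
/r/ — not in any rule's target class → [r].
Rule 1 applies to /u/ (between /r/ and /l/: in an unstressed syllable) → [ə].
/l/ (between /u/ and /n/) fails the environment for rule 2, so it stays [l].
/n/ — not in any rule's target class → [n].
/i/ (between /n/ and /k/) fails the environment for rule 1, so it stays [i].
/k/ (between /i/ and /l/) is in the target of rule 3 but the environment (before a front vowel) is not met → [k].
/l/ (between /k/ and /a/) is in the target of rule 2 but the environment (word-finally) is not met → [l].
/a/ meets the environment for rule 1 (in an unstressed syllable) → [ə].
/l/ (word-final) occurs word-finally → [ɫ] by rule 2.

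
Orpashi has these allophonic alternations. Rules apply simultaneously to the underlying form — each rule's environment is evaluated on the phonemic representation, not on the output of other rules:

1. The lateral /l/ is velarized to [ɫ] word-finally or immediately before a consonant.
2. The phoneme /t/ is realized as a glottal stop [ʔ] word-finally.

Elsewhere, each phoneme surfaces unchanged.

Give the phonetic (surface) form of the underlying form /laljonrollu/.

/l/ — word-initial; rule 1 does not apply here → [l].
/l/ (between /a/ and /j/): word-finally or immediately before a consonant, so rule 1 applies → [ɫ].
/l/ — between /o/ and /l/, word-finally or immediately before a consonant — surfaces as [ɫ] (rule 1).
/l/ (between /l/ and /u/) is in the target of rule 1 but the environment (word-finally or immediately before a consonant) is not met → [l].

[laɫjonroɫlu]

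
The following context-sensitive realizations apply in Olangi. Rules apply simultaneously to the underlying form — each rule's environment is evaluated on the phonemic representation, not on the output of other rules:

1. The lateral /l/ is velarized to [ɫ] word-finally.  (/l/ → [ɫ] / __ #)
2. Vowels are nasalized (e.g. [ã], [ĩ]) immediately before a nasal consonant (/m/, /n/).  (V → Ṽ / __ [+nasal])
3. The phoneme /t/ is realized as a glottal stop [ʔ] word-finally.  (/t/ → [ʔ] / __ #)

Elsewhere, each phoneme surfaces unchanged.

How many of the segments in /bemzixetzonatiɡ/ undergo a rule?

2

Segments that undergo a rule: /e/ → [ẽ] (rule 2); /o/ → [õ] (rule 2).
All other segments surface unchanged.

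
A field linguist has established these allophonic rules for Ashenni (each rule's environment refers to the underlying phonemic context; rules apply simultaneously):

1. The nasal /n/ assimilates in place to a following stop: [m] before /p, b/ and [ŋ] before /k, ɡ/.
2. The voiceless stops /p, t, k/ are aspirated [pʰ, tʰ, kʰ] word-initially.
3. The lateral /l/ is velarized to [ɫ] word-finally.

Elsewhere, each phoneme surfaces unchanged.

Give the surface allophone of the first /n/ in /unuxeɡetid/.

[n]

/n/ (between /u/ and /u/) fails the environment for rule 1, so it stays [n].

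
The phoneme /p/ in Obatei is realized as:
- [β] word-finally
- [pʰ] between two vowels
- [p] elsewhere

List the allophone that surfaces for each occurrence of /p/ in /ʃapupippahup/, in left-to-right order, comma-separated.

Occurrence 1 (position 3): between two vowels → [pʰ].
Occurrence 2 (position 5): between two vowels → [pʰ].
Occurrence 3 (position 7): no conditioning environment matches → elsewhere allophone [p].
Occurrence 4 (position 8): no conditioning environment matches → elsewhere allophone [p].
Occurrence 5 (position 12): word-finally → [β].

[pʰ], [pʰ], [p], [p], [β]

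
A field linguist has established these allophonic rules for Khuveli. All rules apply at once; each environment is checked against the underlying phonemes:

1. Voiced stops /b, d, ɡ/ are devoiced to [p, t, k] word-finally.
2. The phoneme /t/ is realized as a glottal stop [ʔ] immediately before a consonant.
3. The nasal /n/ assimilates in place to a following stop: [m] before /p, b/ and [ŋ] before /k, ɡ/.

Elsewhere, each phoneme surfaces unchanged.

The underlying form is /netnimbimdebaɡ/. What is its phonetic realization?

[neʔnimbimdebak]

/n/ (word-initial): rule 3 targets it, but not before a labial or velar stop → unchanged [n].
/e/ (between /n/ and /t/) is unaffected → [e].
Rule 2 applies to /t/ (between /e/ and /n/: immediately before a consonant) → [ʔ].
/n/ (between /t/ and /i/) is in the target of rule 3 but the environment (before a labial or velar stop) is not met → [n].
/i/ (between /n/ and /m/) is unaffected → [i].
/m/ (between /i/ and /b/): no rule targets it → [m].
/b/ (between /m/ and /i/) is in the target of rule 1 but the environment (word-finally) is not met → [b].
/i/ stays [i].
/m/ stays [m].
/d/ — between /m/ and /e/; rule 1 does not apply here → [d].
/e/ (between /d/ and /b/): no rule targets it → [e].
/b/ — between /e/ and /a/; rule 1 does not apply here → [b].
/a/ (between /b/ and /ɡ/): no rule targets it → [a].
/ɡ/ — word-final, word-finally — surfaces as [k] (rule 1).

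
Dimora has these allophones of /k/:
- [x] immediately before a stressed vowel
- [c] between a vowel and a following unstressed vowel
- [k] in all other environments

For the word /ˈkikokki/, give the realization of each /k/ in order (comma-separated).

[x], [c], [k], [k]

Occurrence 1 (position 1): immediately before a stressed vowel → [x].
Occurrence 2 (position 3): between a vowel and a following unstressed vowel → [c].
Occurrence 3 (position 5): no conditioning environment matches → elsewhere allophone [k].
Occurrence 4 (position 6): no conditioning environment matches → elsewhere allophone [k].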